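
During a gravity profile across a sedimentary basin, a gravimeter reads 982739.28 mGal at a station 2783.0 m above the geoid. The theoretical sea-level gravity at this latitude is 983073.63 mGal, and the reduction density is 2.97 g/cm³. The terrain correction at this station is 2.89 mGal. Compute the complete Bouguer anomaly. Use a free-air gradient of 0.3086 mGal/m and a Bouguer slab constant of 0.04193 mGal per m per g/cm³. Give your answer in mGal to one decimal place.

Free-air correction = 0.3086 × 2783.0 = 858.83 mGal
Free-air anomaly = 982739.28 − 983073.63 + (858.83) = 524.48 mGal
Bouguer slab correction = 0.04193 × 2.97 × 2783.0 = 346.57 mGal
Simple Bouguer anomaly = 524.48 − (346.57) = 177.91 mGal
Complete Bouguer anomaly = 177.91 + 2.89 = 180.80 mGal

180.8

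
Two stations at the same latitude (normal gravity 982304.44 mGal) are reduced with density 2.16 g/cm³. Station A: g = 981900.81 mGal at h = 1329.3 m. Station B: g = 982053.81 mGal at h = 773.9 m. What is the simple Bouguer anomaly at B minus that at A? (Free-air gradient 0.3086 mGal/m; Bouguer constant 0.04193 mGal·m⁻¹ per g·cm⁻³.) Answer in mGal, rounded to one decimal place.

31.9

Δg_SB(A) = 981900.81 − 982304.44 + 0.3086×1329.3 − 0.04193×2.16×1329.3 = -113.80 mGal
Δg_SB(B) = 982053.81 − 982304.44 + 0.3086×773.9 − 0.04193×2.16×773.9 = -81.90 mGal
Difference = -81.90 − (-113.80) = 31.90 mGal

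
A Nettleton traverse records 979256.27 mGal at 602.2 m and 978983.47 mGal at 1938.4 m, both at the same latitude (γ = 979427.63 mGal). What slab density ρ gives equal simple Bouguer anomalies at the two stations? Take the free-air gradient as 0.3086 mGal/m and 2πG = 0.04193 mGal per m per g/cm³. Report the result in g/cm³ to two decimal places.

2.49

Δg_obs = 978983.47 − 979256.27 = -272.80 mGal over Δh = 1938.4 − 602.2 = 1336.2 m
Equal Bouguer anomalies ⇒ Δg_obs + (0.3086 − 0.04193ρ)·Δh = 0
0.3086 − 0.04193ρ = −Δg_obs/Δh = 0.20416
ρ = (0.3086 − 0.20416) / 0.04193 = 2.49 g/cm³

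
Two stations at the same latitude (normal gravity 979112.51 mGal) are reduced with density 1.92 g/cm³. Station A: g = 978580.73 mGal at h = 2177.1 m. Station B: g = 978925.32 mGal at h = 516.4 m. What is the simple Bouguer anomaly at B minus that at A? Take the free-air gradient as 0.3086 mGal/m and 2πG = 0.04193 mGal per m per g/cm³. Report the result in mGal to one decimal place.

Δg_SB(A) = 978580.73 − 979112.51 + 0.3086×2177.1 − 0.04193×1.92×2177.1 = -35.20 mGal
Δg_SB(B) = 978925.32 − 979112.51 + 0.3086×516.4 − 0.04193×1.92×516.4 = -69.40 mGal
Difference = -69.40 − (-35.20) = -34.20 mGal

-34.2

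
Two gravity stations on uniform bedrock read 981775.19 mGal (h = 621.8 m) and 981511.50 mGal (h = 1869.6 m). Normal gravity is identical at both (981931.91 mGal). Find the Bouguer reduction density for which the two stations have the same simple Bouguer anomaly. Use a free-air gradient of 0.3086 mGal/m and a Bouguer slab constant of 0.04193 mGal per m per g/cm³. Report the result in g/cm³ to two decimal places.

Δg_obs = 981511.50 − 981775.19 = -263.69 mGal over Δh = 1869.6 − 621.8 = 1247.8 m
Equal Bouguer anomalies ⇒ Δg_obs + (0.3086 − 0.04193ρ)·Δh = 0
0.3086 − 0.04193ρ = −Δg_obs/Δh = 0.21132
ρ = (0.3086 − 0.21132) / 0.04193 = 2.32 g/cm³

2.32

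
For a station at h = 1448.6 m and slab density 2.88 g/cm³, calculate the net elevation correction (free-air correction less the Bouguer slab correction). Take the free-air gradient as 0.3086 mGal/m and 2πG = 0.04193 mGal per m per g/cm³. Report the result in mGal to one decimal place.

272.1

Combined gradient = 0.3086 − 0.04193 × 2.88 = 0.1878416 mGal/m
Combined elevation correction = 0.1878416 × 1448.6 = 272.1 mGal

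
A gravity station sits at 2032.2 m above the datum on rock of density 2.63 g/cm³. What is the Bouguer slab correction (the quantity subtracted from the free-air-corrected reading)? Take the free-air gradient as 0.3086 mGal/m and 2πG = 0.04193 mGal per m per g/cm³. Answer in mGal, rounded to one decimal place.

224.1

Bouguer slab correction = 0.04193 × 2.63 × 2032.2 = 224.1 mGal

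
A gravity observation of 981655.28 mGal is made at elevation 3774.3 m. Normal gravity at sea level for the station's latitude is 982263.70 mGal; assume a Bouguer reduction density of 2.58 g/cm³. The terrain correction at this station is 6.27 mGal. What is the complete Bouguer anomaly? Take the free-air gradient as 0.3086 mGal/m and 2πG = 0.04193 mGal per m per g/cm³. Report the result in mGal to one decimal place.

154.3

Free-air correction = 0.3086 × 3774.3 = 1164.75 mGal
Free-air anomaly = 981655.28 − 982263.70 + (1164.75) = 556.33 mGal
Bouguer slab correction = 0.04193 × 2.58 × 3774.3 = 408.30 mGal
Simple Bouguer anomaly = 556.33 − (408.30) = 148.03 mGal
Complete Bouguer anomaly = 148.03 + 6.27 = 154.30 mGal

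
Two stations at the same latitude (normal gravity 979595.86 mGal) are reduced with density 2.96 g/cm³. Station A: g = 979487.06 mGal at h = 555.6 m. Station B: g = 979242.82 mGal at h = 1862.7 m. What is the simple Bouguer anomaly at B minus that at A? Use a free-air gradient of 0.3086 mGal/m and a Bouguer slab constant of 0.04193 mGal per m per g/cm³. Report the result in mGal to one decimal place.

Δg_SB(A) = 979487.06 − 979595.86 + 0.3086×555.6 − 0.04193×2.96×555.6 = -6.30 mGal
Δg_SB(B) = 979242.82 − 979595.86 + 0.3086×1862.7 − 0.04193×2.96×1862.7 = -9.40 mGal
Difference = -9.40 − (-6.30) = -3.10 mGal

-3.1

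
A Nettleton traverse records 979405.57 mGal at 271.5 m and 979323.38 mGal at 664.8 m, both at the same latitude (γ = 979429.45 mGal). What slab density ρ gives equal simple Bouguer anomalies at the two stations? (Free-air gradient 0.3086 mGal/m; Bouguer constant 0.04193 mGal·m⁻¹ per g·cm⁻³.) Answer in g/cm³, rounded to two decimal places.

2.38

Δg_obs = 979323.38 − 979405.57 = -82.19 mGal over Δh = 664.8 − 271.5 = 393.3 m
Equal Bouguer anomalies ⇒ Δg_obs + (0.3086 − 0.04193ρ)·Δh = 0
0.3086 − 0.04193ρ = −Δg_obs/Δh = 0.20898
ρ = (0.3086 − 0.20898) / 0.04193 = 2.38 g/cm³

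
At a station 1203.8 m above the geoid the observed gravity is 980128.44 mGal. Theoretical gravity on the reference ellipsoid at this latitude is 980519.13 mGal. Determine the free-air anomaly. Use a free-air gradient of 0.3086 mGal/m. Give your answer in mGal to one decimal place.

-19.2

Free-air correction = 0.3086 × 1203.8 = 371.49 mGal
Free-air anomaly = 980128.44 − 980519.13 + (371.49) = -19.20 mGal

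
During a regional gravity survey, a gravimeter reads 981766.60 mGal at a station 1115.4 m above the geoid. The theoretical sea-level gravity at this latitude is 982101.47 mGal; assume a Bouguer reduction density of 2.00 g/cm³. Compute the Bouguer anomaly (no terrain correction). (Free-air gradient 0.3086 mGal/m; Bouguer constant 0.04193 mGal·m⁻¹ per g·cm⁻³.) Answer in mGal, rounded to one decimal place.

-84.2

Free-air correction = 0.3086 × 1115.4 = 344.21 mGal
Free-air anomaly = 981766.60 − 982101.47 + (344.21) = 9.34 mGal
Bouguer slab correction = 0.04193 × 2.00 × 1115.4 = 93.54 mGal
Simple Bouguer anomaly = 9.34 − (93.54) = -84.20 mGal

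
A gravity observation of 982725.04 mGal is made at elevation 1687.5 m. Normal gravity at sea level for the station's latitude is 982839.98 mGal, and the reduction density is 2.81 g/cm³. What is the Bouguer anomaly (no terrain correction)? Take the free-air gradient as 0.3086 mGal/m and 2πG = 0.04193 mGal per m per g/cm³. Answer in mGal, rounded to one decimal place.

Free-air correction = 0.3086 × 1687.5 = 520.76 mGal
Free-air anomaly = 982725.04 − 982839.98 + (520.76) = 405.82 mGal
Bouguer slab correction = 0.04193 × 2.81 × 1687.5 = 198.83 mGal
Simple Bouguer anomaly = 405.82 − (198.83) = 206.99 mGal

207.0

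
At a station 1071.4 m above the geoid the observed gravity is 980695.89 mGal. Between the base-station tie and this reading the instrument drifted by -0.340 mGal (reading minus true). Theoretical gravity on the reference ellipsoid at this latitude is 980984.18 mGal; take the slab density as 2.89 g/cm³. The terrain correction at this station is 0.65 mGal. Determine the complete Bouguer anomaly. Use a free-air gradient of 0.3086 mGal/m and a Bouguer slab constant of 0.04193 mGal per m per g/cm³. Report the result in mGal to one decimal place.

-86.5

Drift-corrected reading = 980695.89 − (-0.340) = 980696.230 mGal
Free-air correction = 0.3086 × 1071.4 = 330.63 mGal
Free-air anomaly = 980696.230 − 980984.18 + (330.63) = 42.680 mGal
Bouguer slab correction = 0.04193 × 2.89 × 1071.4 = 129.83 mGal
Simple Bouguer anomaly = 42.680 − (129.83) = -87.150 mGal
Complete Bouguer anomaly = -87.150 + 0.65 = -86.500 mGal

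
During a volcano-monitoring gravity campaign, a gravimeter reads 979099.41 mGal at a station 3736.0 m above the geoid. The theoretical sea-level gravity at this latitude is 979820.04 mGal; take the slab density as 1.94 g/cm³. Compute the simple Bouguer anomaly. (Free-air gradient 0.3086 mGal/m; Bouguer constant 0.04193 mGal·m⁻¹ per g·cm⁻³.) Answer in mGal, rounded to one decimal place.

128.4

Free-air correction = 0.3086 × 3736.0 = 1152.93 mGal
Free-air anomaly = 979099.41 − 979820.04 + (1152.93) = 432.30 mGal
Bouguer slab correction = 0.04193 × 1.94 × 3736.0 = 303.90 mGal
Simple Bouguer anomaly = 432.30 − (303.90) = 128.40 mGal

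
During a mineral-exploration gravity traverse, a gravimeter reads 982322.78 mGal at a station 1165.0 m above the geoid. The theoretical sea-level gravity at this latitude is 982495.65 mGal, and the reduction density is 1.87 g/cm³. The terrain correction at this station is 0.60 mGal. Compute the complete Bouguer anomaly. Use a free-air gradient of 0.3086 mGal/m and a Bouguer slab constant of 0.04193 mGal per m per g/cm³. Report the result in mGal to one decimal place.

Free-air correction = 0.3086 × 1165.0 = 359.52 mGal
Free-air anomaly = 982322.78 − 982495.65 + (359.52) = 186.65 mGal
Bouguer slab correction = 0.04193 × 1.87 × 1165.0 = 91.35 mGal
Simple Bouguer anomaly = 186.65 − (91.35) = 95.30 mGal
Complete Bouguer anomaly = 95.30 + 0.60 = 95.90 mGal

95.9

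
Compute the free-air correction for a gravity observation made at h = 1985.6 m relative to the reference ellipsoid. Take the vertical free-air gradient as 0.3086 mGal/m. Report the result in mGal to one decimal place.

Free-air correction = 0.3086 × 1985.6 = 612.8 mGal

612.8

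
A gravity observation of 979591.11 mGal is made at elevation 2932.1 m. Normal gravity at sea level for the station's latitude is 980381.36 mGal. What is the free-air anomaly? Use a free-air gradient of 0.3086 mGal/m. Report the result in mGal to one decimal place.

114.6

Free-air correction = 0.3086 × 2932.1 = 904.85 mGal
Free-air anomaly = 979591.11 − 980381.36 + (904.85) = 114.60 mGal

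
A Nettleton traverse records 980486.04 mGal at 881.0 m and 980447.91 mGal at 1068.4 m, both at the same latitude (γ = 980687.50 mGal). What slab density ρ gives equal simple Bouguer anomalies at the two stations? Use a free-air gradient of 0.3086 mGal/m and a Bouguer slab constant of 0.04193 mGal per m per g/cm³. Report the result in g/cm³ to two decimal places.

2.51

Δg_obs = 980447.91 − 980486.04 = -38.13 mGal over Δh = 1068.4 − 881.0 = 187.4 m
Equal Bouguer anomalies ⇒ Δg_obs + (0.3086 − 0.04193ρ)·Δh = 0
0.3086 − 0.04193ρ = −Δg_obs/Δh = 0.20347
ρ = (0.3086 − 0.20347) / 0.04193 = 2.51 g/cm³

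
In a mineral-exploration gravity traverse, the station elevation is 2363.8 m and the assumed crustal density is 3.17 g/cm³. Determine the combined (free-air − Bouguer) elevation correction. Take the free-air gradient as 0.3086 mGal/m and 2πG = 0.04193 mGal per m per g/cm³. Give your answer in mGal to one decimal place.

Combined gradient = 0.3086 − 0.04193 × 3.17 = 0.1756819 mGal/m
Combined elevation correction = 0.1756819 × 2363.8 = 415.3 mGal

415.3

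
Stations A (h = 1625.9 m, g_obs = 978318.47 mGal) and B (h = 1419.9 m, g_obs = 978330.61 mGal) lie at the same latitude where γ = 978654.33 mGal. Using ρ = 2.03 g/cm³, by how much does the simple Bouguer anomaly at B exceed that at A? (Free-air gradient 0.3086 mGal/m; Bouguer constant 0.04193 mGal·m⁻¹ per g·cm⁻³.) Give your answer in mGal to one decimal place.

-33.9

Δg_SB(A) = 978318.47 − 978654.33 + 0.3086×1625.9 − 0.04193×2.03×1625.9 = 27.50 mGal
Δg_SB(B) = 978330.61 − 978654.33 + 0.3086×1419.9 − 0.04193×2.03×1419.9 = -6.40 mGal
Difference = -6.40 − (27.50) = -33.90 mGal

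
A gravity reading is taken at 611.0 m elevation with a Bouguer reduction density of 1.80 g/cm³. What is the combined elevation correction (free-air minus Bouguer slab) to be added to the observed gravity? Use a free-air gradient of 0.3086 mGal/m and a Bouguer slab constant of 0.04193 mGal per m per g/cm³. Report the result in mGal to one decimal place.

142.4

Combined gradient = 0.3086 − 0.04193 × 1.80 = 0.2331260 mGal/m
Combined elevation correction = 0.2331260 × 611.0 = 142.4 mGal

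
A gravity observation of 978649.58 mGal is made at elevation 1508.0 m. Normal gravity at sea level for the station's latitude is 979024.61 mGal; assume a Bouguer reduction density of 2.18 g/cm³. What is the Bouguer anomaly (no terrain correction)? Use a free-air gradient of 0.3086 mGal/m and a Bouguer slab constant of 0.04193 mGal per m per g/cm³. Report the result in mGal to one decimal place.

-47.5

Free-air correction = 0.3086 × 1508.0 = 465.37 mGal
Free-air anomaly = 978649.58 − 979024.61 + (465.37) = 90.34 mGal
Bouguer slab correction = 0.04193 × 2.18 × 1508.0 = 137.84 mGal
Simple Bouguer anomaly = 90.34 − (137.84) = -47.50 mGal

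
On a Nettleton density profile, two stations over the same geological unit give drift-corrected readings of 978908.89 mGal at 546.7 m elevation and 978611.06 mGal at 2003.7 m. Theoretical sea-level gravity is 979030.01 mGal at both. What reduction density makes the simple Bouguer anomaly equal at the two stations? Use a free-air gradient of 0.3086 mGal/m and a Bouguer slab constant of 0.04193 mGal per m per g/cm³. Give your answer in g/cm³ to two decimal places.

Δg_obs = 978611.06 − 978908.89 = -297.83 mGal over Δh = 2003.7 − 546.7 = 1457.0 m
Equal Bouguer anomalies ⇒ Δg_obs + (0.3086 − 0.04193ρ)·Δh = 0
0.3086 − 0.04193ρ = −Δg_obs/Δh = 0.20441
ρ = (0.3086 − 0.20441) / 0.04193 = 2.48 g/cm³

2.48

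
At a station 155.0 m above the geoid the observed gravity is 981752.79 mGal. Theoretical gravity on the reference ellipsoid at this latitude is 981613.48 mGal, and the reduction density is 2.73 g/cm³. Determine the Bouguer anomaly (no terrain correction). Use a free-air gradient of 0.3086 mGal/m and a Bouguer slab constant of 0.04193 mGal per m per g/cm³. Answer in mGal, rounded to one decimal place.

169.4

Free-air correction = 0.3086 × 155.0 = 47.83 mGal
Free-air anomaly = 981752.79 − 981613.48 + (47.83) = 187.14 mGal
Bouguer slab correction = 0.04193 × 2.73 × 155.0 = 17.74 mGal
Simple Bouguer anomaly = 187.14 − (17.74) = 169.40 mGal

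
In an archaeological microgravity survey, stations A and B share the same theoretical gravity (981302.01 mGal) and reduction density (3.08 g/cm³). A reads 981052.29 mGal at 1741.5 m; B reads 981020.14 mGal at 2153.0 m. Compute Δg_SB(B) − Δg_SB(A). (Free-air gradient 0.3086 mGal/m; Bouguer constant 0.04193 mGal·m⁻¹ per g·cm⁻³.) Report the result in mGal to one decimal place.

41.7

Δg_SB(A) = 981052.29 − 981302.01 + 0.3086×1741.5 − 0.04193×3.08×1741.5 = 62.80 mGal
Δg_SB(B) = 981020.14 − 981302.01 + 0.3086×2153.0 − 0.04193×3.08×2153.0 = 104.50 mGal
Difference = 104.50 − (62.80) = 41.70 mGal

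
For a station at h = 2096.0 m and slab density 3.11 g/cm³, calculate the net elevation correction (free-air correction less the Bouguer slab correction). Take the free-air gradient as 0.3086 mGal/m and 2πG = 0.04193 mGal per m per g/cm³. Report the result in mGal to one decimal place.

Combined gradient = 0.3086 − 0.04193 × 3.11 = 0.1781977 mGal/m
Combined elevation correction = 0.1781977 × 2096.0 = 373.5 mGal

373.5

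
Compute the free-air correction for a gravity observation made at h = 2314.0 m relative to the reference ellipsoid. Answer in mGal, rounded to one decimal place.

Free-air correction = 0.3086 × 2314.0 = 714.1 mGal

714.1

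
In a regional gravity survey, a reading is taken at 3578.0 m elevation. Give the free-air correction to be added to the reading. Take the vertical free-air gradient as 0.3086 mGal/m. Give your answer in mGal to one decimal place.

Free-air correction = 0.3086 × 3578.0 = 1104.2 mGal

1104.2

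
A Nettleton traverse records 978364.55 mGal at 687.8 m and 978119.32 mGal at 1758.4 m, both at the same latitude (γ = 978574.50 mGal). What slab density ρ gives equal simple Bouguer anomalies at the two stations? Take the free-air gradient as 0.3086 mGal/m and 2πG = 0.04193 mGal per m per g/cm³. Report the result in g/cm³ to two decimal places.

1.90

Δg_obs = 978119.32 − 978364.55 = -245.23 mGal over Δh = 1758.4 − 687.8 = 1070.6 m
Equal Bouguer anomalies ⇒ Δg_obs + (0.3086 − 0.04193ρ)·Δh = 0
0.3086 − 0.04193ρ = −Δg_obs/Δh = 0.22906
ρ = (0.3086 − 0.22906) / 0.04193 = 1.90 g/cm³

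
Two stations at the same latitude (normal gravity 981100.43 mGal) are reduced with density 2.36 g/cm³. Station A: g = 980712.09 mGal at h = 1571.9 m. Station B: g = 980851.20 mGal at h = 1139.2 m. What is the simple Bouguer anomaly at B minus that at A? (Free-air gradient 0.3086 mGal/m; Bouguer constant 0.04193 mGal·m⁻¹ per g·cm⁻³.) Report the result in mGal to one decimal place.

Δg_SB(A) = 980712.09 − 981100.43 + 0.3086×1571.9 − 0.04193×2.36×1571.9 = -58.80 mGal
Δg_SB(B) = 980851.20 − 981100.43 + 0.3086×1139.2 − 0.04193×2.36×1139.2 = -10.40 mGal
Difference = -10.40 − (-58.80) = 48.40 mGal

48.4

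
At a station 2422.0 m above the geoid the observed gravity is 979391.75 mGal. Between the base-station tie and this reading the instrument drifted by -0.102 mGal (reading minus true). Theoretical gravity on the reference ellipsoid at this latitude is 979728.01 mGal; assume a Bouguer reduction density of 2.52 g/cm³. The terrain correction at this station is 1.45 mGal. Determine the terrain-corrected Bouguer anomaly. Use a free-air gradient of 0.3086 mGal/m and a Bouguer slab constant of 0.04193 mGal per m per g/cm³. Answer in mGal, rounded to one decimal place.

156.8

Drift-corrected reading = 979391.75 − (-0.102) = 979391.852 mGal
Free-air correction = 0.3086 × 2422.0 = 747.43 mGal
Free-air anomaly = 979391.852 − 979728.01 + (747.43) = 411.272 mGal
Bouguer slab correction = 0.04193 × 2.52 × 2422.0 = 255.92 mGal
Simple Bouguer anomaly = 411.272 − (255.92) = 155.352 mGal
Complete Bouguer anomaly = 155.352 + 1.45 = 156.802 mGal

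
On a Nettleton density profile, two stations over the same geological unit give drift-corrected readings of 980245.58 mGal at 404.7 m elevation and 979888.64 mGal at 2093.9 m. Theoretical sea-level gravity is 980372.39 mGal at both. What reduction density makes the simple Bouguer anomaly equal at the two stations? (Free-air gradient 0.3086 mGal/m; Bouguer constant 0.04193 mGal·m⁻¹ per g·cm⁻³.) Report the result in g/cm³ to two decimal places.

2.32

Δg_obs = 979888.64 − 980245.58 = -356.94 mGal over Δh = 2093.9 − 404.7 = 1689.2 m
Equal Bouguer anomalies ⇒ Δg_obs + (0.3086 − 0.04193ρ)·Δh = 0
0.3086 − 0.04193ρ = −Δg_obs/Δh = 0.21131
ρ = (0.3086 − 0.21131) / 0.04193 = 2.32 g/cm³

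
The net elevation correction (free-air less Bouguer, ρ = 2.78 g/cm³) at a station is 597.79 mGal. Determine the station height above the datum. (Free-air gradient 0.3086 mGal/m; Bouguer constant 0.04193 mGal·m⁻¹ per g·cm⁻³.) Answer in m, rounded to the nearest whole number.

3113

Combined gradient = 0.3086 − 0.04193 × 2.78 = 0.1920346 mGal/m
h = 597.79 / 0.1920346 = 3112.93 m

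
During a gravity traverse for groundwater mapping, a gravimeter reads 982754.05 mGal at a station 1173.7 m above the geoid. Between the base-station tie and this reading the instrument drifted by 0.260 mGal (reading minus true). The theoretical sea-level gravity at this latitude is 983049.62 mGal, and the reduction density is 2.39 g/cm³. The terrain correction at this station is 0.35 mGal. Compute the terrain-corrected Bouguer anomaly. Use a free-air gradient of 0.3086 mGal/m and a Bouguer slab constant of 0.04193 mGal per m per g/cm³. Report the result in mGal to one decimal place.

-50.9

Drift-corrected reading = 982754.05 − (0.260) = 982753.790 mGal
Free-air correction = 0.3086 × 1173.7 = 362.20 mGal
Free-air anomaly = 982753.790 − 983049.62 + (362.20) = 66.370 mGal
Bouguer slab correction = 0.04193 × 2.39 × 1173.7 = 117.62 mGal
Simple Bouguer anomaly = 66.370 − (117.62) = -51.250 mGal
Complete Bouguer anomaly = -51.250 + 0.35 = -50.900 mGal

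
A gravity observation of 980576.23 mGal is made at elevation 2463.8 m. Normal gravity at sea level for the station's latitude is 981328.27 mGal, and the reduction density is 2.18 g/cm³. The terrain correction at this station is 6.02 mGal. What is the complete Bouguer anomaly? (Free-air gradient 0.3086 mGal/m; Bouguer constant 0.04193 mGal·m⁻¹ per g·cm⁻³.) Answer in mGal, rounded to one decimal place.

-210.9

Free-air correction = 0.3086 × 2463.8 = 760.33 mGal
Free-air anomaly = 980576.23 − 981328.27 + (760.33) = 8.29 mGal
Bouguer slab correction = 0.04193 × 2.18 × 2463.8 = 225.21 mGal
Simple Bouguer anomaly = 8.29 − (225.21) = -216.92 mGal
Complete Bouguer anomaly = -216.92 + 6.02 = -210.90 mGal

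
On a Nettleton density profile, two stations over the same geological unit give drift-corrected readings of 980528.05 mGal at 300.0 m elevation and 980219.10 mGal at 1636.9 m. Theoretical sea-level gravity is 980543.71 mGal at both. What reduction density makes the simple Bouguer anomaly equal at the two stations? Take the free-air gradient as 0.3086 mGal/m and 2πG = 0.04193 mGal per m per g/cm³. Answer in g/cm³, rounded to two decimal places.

Δg_obs = 980219.10 − 980528.05 = -308.95 mGal over Δh = 1636.9 − 300.0 = 1336.9 m
Equal Bouguer anomalies ⇒ Δg_obs + (0.3086 − 0.04193ρ)·Δh = 0
0.3086 − 0.04193ρ = −Δg_obs/Δh = 0.23109
ρ = (0.3086 − 0.23109) / 0.04193 = 1.85 g/cm³

1.85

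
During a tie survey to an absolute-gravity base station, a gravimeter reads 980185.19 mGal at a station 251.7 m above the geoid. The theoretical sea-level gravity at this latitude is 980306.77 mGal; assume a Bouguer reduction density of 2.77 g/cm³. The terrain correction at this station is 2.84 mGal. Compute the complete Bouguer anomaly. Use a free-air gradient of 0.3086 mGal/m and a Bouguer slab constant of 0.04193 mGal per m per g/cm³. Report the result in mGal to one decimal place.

Free-air correction = 0.3086 × 251.7 = 77.67 mGal
Free-air anomaly = 980185.19 − 980306.77 + (77.67) = -43.91 mGal
Bouguer slab correction = 0.04193 × 2.77 × 251.7 = 29.23 mGal
Simple Bouguer anomaly = -43.91 − (29.23) = -73.14 mGal
Complete Bouguer anomaly = -73.14 + 2.84 = -70.30 mGal

-70.3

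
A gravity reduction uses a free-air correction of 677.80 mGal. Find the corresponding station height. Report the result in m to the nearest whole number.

2196

h = 677.80 / 0.3086 = 2196.37 m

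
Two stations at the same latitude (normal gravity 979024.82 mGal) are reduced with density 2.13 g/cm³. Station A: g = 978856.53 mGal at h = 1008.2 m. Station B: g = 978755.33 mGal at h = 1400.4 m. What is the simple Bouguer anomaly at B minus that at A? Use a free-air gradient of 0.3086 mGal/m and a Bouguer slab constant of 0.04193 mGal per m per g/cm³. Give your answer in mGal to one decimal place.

Δg_SB(A) = 978856.53 − 979024.82 + 0.3086×1008.2 − 0.04193×2.13×1008.2 = 52.80 mGal
Δg_SB(B) = 978755.33 − 979024.82 + 0.3086×1400.4 − 0.04193×2.13×1400.4 = 37.60 mGal
Difference = 37.60 − (52.80) = -15.20 mGal

-15.2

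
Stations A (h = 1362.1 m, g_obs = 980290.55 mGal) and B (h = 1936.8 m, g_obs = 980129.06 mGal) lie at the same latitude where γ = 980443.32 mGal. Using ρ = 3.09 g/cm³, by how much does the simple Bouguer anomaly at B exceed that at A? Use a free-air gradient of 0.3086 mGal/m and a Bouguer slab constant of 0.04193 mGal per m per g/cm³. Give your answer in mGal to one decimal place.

Δg_SB(A) = 980290.55 − 980443.32 + 0.3086×1362.1 − 0.04193×3.09×1362.1 = 91.10 mGal
Δg_SB(B) = 980129.06 − 980443.32 + 0.3086×1936.8 − 0.04193×3.09×1936.8 = 32.50 mGal
Difference = 32.50 − (91.10) = -58.60 mGal

-58.6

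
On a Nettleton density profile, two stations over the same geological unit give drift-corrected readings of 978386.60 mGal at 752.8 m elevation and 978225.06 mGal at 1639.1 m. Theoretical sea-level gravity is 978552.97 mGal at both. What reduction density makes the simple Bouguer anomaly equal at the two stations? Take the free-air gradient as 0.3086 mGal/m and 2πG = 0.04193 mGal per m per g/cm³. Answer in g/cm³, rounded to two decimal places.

3.01

Δg_obs = 978225.06 − 978386.60 = -161.54 mGal over Δh = 1639.1 − 752.8 = 886.3 m
Equal Bouguer anomalies ⇒ Δg_obs + (0.3086 − 0.04193ρ)·Δh = 0
0.3086 − 0.04193ρ = −Δg_obs/Δh = 0.18226
ρ = (0.3086 − 0.18226) / 0.04193 = 3.01 g/cm³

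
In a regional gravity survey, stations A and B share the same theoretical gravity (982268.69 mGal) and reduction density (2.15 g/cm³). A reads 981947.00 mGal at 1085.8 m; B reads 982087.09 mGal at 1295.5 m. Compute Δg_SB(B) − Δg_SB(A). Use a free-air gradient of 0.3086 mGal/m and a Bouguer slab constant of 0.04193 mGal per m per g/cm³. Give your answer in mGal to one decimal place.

185.9

Δg_SB(A) = 981947.00 − 982268.69 + 0.3086×1085.8 − 0.04193×2.15×1085.8 = -84.50 mGal
Δg_SB(B) = 982087.09 − 982268.69 + 0.3086×1295.5 − 0.04193×2.15×1295.5 = 101.40 mGal
Difference = 101.40 − (-84.50) = 185.90 mGal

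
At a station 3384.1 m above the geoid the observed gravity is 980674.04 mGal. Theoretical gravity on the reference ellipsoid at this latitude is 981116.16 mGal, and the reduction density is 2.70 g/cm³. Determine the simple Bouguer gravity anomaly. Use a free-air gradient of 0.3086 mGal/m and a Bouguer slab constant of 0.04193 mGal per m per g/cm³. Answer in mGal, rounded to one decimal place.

Free-air correction = 0.3086 × 3384.1 = 1044.33 mGal
Free-air anomaly = 980674.04 − 981116.16 + (1044.33) = 602.21 mGal
Bouguer slab correction = 0.04193 × 2.70 × 3384.1 = 383.12 mGal
Simple Bouguer anomaly = 602.21 − (383.12) = 219.09 mGal

219.1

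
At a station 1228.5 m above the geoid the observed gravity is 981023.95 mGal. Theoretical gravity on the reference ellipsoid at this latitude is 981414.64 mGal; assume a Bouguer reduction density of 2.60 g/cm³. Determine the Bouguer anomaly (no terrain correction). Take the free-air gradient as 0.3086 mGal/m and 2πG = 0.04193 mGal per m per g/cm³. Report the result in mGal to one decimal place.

Free-air correction = 0.3086 × 1228.5 = 379.12 mGal
Free-air anomaly = 981023.95 − 981414.64 + (379.12) = -11.57 mGal
Bouguer slab correction = 0.04193 × 2.60 × 1228.5 = 133.93 mGal
Simple Bouguer anomaly = -11.57 − (133.93) = -145.50 mGal

-145.5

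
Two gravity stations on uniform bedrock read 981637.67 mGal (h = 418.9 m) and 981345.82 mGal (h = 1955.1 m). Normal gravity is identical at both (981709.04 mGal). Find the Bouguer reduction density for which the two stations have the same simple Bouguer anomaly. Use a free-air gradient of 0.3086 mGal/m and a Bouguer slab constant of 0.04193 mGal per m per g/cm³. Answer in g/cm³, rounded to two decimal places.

Δg_obs = 981345.82 − 981637.67 = -291.85 mGal over Δh = 1955.1 − 418.9 = 1536.2 m
Equal Bouguer anomalies ⇒ Δg_obs + (0.3086 − 0.04193ρ)·Δh = 0
0.3086 − 0.04193ρ = −Δg_obs/Δh = 0.18998
ρ = (0.3086 − 0.18998) / 0.04193 = 2.83 g/cm³

2.83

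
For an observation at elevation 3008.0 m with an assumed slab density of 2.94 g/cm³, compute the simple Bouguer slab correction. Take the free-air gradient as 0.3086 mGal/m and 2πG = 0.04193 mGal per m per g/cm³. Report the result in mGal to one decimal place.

Bouguer slab correction = 0.04193 × 2.94 × 3008.0 = 370.8 mGal

370.8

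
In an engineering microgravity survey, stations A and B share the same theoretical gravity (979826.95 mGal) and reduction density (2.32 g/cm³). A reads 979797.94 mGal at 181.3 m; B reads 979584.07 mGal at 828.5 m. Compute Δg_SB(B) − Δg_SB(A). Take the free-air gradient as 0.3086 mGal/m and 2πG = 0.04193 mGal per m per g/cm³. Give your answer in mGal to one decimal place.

-77.1

Δg_SB(A) = 979797.94 − 979826.95 + 0.3086×181.3 − 0.04193×2.32×181.3 = 9.30 mGal
Δg_SB(B) = 979584.07 − 979826.95 + 0.3086×828.5 − 0.04193×2.32×828.5 = -67.80 mGal
Difference = -67.80 − (9.30) = -77.10 mGal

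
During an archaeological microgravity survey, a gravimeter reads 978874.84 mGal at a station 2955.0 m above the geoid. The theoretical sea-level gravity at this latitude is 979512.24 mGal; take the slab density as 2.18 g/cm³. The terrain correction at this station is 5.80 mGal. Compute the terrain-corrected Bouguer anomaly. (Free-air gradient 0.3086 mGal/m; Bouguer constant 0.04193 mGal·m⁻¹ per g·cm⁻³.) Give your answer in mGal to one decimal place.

Free-air correction = 0.3086 × 2955.0 = 911.91 mGal
Free-air anomaly = 978874.84 − 979512.24 + (911.91) = 274.51 mGal
Bouguer slab correction = 0.04193 × 2.18 × 2955.0 = 270.11 mGal
Simple Bouguer anomaly = 274.51 − (270.11) = 4.40 mGal
Complete Bouguer anomaly = 4.40 + 5.80 = 10.20 mGal

10.2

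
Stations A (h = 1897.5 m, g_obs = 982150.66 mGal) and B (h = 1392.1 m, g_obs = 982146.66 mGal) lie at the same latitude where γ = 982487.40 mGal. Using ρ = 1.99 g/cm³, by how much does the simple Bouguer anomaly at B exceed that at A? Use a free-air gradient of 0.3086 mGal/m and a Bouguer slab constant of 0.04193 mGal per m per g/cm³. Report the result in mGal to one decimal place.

-117.8

Δg_SB(A) = 982150.66 − 982487.40 + 0.3086×1897.5 − 0.04193×1.99×1897.5 = 90.50 mGal
Δg_SB(B) = 982146.66 − 982487.40 + 0.3086×1392.1 − 0.04193×1.99×1392.1 = -27.30 mGal
Difference = -27.30 − (90.50) = -117.80 mGal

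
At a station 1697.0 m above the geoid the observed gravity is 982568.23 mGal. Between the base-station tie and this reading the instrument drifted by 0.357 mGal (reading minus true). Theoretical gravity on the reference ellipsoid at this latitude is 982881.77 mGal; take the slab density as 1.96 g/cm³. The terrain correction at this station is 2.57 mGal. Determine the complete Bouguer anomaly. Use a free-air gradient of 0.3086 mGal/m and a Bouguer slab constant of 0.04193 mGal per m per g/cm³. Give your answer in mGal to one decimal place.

72.9

Drift-corrected reading = 982568.23 − (0.357) = 982567.873 mGal
Free-air correction = 0.3086 × 1697.0 = 523.69 mGal
Free-air anomaly = 982567.873 − 982881.77 + (523.69) = 209.793 mGal
Bouguer slab correction = 0.04193 × 1.96 × 1697.0 = 139.46 mGal
Simple Bouguer anomaly = 209.793 − (139.46) = 70.333 mGal
Complete Bouguer anomaly = 70.333 + 2.57 = 72.903 mGal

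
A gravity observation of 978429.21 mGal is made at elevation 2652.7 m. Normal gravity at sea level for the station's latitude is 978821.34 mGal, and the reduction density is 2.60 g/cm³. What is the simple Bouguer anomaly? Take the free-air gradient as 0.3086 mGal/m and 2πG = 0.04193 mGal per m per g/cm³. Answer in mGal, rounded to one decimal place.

137.3

Free-air correction = 0.3086 × 2652.7 = 818.62 mGal
Free-air anomaly = 978429.21 − 978821.34 + (818.62) = 426.49 mGal
Bouguer slab correction = 0.04193 × 2.60 × 2652.7 = 289.19 mGal
Simple Bouguer anomaly = 426.49 − (289.19) = 137.30 mGal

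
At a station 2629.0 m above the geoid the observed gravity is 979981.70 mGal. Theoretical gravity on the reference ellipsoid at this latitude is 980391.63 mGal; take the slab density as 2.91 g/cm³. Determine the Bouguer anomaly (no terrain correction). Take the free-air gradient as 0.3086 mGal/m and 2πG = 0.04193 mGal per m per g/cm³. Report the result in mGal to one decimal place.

Free-air correction = 0.3086 × 2629.0 = 811.31 mGal
Free-air anomaly = 979981.70 − 980391.63 + (811.31) = 401.38 mGal
Bouguer slab correction = 0.04193 × 2.91 × 2629.0 = 320.78 mGal
Simple Bouguer anomaly = 401.38 − (320.78) = 80.60 mGal

80.6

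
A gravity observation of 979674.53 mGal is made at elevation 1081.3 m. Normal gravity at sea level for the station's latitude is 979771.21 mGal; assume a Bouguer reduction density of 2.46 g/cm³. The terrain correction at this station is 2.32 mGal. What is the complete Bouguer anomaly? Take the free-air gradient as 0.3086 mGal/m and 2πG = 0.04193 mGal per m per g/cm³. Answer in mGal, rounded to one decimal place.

Free-air correction = 0.3086 × 1081.3 = 333.69 mGal
Free-air anomaly = 979674.53 − 979771.21 + (333.69) = 237.01 mGal
Bouguer slab correction = 0.04193 × 2.46 × 1081.3 = 111.53 mGal
Simple Bouguer anomaly = 237.01 − (111.53) = 125.48 mGal
Complete Bouguer anomaly = 125.48 + 2.32 = 127.80 mGal

127.8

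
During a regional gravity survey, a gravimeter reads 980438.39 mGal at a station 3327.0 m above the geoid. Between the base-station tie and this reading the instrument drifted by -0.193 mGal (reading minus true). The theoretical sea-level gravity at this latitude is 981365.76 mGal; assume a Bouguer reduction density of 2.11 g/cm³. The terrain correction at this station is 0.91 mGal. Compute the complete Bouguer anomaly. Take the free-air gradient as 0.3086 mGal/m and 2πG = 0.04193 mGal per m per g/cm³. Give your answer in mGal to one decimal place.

-193.9

Drift-corrected reading = 980438.39 − (-0.193) = 980438.583 mGal
Free-air correction = 0.3086 × 3327.0 = 1026.71 mGal
Free-air anomaly = 980438.583 − 981365.76 + (1026.71) = 99.533 mGal
Bouguer slab correction = 0.04193 × 2.11 × 3327.0 = 294.35 mGal
Simple Bouguer anomaly = 99.533 − (294.35) = -194.817 mGal
Complete Bouguer anomaly = -194.817 + 0.91 = -193.907 mGal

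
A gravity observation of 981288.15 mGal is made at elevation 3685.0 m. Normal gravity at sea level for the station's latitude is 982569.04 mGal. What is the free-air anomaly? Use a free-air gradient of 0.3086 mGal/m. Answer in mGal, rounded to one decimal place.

Free-air correction = 0.3086 × 3685.0 = 1137.19 mGal
Free-air anomaly = 981288.15 − 982569.04 + (1137.19) = -143.70 mGal

-143.7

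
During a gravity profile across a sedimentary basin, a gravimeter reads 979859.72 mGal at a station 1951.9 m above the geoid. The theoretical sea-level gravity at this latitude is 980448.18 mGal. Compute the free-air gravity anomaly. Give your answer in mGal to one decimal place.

13.9

Free-air correction = 0.3086 × 1951.9 = 602.36 mGal
Free-air anomaly = 979859.72 − 980448.18 + (602.36) = 13.90 mGal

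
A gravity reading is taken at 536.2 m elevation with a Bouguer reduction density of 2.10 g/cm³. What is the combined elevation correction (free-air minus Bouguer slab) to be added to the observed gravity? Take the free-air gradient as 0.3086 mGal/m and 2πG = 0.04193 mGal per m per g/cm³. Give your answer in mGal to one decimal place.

Combined gradient = 0.3086 − 0.04193 × 2.10 = 0.2205470 mGal/m
Combined elevation correction = 0.2205470 × 536.2 = 118.3 mGal

118.3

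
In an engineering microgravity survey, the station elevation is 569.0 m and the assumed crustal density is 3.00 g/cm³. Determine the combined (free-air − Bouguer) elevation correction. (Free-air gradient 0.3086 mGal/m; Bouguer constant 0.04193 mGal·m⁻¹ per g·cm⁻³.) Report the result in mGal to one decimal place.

Combined gradient = 0.3086 − 0.04193 × 3.00 = 0.1828100 mGal/m
Combined elevation correction = 0.1828100 × 569.0 = 104.0 mGal

104.0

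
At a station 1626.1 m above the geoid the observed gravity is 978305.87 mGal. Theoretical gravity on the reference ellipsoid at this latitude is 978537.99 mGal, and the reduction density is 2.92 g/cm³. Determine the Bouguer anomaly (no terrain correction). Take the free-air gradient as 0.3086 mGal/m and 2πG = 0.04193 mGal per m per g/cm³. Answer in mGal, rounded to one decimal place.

Free-air correction = 0.3086 × 1626.1 = 501.81 mGal
Free-air anomaly = 978305.87 − 978537.99 + (501.81) = 269.69 mGal
Bouguer slab correction = 0.04193 × 2.92 × 1626.1 = 199.09 mGal
Simple Bouguer anomaly = 269.69 − (199.09) = 70.60 mGal

70.6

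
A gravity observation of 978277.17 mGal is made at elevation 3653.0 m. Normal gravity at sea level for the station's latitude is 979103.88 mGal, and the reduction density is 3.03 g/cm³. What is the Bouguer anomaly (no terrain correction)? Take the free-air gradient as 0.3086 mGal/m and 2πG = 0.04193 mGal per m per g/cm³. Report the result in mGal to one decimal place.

Free-air correction = 0.3086 × 3653.0 = 1127.32 mGal
Free-air anomaly = 978277.17 − 979103.88 + (1127.32) = 300.61 mGal
Bouguer slab correction = 0.04193 × 3.03 × 3653.0 = 464.11 mGal
Simple Bouguer anomaly = 300.61 − (464.11) = -163.50 mGal

-163.5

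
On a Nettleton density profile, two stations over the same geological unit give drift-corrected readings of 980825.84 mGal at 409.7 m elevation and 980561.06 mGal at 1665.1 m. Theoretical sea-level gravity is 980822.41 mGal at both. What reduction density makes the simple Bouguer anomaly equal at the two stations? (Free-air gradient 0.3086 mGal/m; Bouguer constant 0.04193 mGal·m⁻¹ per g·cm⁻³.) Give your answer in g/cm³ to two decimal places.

2.33

Δg_obs = 980561.06 − 980825.84 = -264.78 mGal over Δh = 1665.1 − 409.7 = 1255.4 m
Equal Bouguer anomalies ⇒ Δg_obs + (0.3086 − 0.04193ρ)·Δh = 0
0.3086 − 0.04193ρ = −Δg_obs/Δh = 0.21091
ρ = (0.3086 − 0.21091) / 0.04193 = 2.33 g/cm³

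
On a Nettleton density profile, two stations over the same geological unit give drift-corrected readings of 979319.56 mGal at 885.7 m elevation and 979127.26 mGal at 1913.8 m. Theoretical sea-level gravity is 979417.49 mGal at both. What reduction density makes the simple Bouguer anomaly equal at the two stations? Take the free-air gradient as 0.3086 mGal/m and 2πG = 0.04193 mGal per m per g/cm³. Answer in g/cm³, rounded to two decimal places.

2.90

Δg_obs = 979127.26 − 979319.56 = -192.30 mGal over Δh = 1913.8 − 885.7 = 1028.1 m
Equal Bouguer anomalies ⇒ Δg_obs + (0.3086 − 0.04193ρ)·Δh = 0
0.3086 − 0.04193ρ = −Δg_obs/Δh = 0.18704
ρ = (0.3086 − 0.18704) / 0.04193 = 2.90 g/cm³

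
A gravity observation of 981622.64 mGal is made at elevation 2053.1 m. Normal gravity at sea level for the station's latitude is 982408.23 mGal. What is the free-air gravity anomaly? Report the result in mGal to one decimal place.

-152.0

Free-air correction = 0.3086 × 2053.1 = 633.59 mGal
Free-air anomaly = 981622.64 − 982408.23 + (633.59) = -152.00 mGal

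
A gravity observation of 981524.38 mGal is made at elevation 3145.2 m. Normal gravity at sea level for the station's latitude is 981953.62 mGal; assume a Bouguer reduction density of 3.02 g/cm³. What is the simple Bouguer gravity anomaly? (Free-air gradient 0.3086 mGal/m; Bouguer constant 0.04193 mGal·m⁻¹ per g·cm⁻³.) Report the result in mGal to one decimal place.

143.1

Free-air correction = 0.3086 × 3145.2 = 970.61 mGal
Free-air anomaly = 981524.38 − 981953.62 + (970.61) = 541.37 mGal
Bouguer slab correction = 0.04193 × 3.02 × 3145.2 = 398.27 mGal
Simple Bouguer anomaly = 541.37 − (398.27) = 143.10 mGal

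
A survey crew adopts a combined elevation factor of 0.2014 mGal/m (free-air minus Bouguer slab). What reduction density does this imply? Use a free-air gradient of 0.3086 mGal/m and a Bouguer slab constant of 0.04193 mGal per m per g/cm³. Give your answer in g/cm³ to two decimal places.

0.2014 = 0.3086 − 0.04193 × ρ
ρ = (0.3086 − 0.2014) / 0.04193 = 2.56 g/cm³

2.56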